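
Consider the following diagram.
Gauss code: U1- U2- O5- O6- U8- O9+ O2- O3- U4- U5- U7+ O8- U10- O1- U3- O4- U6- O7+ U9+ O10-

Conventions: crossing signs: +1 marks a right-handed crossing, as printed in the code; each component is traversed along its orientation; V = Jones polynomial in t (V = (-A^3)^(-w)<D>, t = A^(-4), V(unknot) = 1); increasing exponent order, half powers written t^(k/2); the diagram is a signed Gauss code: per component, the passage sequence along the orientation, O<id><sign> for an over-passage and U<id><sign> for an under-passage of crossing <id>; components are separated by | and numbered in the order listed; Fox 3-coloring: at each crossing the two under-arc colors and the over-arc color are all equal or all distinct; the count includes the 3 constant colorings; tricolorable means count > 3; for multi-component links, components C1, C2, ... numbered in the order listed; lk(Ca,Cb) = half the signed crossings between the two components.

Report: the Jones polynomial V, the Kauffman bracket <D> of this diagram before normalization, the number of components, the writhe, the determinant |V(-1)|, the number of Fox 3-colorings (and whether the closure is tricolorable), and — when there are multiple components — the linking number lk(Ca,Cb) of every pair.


V = t^-8 - 2t^-7 + t^-6 - 2t^-5 + 2t^-4 + t^-2
<D> = A^-10 + 2A^-2 - 2A^2 + A^6 - 2A^10 + A^14 (w = -6)
1 component over 10 crossings, w = -6
27 Fox colorings among 3^10, |V(-1)| = 9: tricolorable
why: V spans 6 powers of t: at least 6 crossings in any diagram


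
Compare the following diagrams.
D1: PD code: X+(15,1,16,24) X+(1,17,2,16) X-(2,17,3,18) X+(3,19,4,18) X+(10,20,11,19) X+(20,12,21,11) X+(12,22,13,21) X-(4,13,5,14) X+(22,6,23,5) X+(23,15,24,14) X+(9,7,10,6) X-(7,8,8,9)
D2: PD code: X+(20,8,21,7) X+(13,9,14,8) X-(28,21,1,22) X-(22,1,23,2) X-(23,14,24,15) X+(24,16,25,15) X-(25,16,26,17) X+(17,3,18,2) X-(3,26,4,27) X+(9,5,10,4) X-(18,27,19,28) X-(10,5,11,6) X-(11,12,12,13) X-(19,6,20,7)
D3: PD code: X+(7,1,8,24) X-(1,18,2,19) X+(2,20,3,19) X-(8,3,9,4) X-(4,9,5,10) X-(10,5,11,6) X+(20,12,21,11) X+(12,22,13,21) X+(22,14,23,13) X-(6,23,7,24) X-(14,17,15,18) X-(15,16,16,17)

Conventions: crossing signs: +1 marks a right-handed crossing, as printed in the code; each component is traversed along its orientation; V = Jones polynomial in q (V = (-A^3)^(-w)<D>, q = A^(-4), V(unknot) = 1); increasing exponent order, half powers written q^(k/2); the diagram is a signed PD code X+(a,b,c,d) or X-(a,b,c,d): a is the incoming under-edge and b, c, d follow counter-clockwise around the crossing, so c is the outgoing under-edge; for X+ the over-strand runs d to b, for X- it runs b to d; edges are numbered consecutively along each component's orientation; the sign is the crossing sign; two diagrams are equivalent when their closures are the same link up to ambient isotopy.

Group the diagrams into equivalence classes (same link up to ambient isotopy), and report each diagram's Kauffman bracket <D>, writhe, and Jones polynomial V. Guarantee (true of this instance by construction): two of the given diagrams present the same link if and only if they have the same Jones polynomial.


classes: {D1} | {D2} | {D3}
V(D1) = q^2 - q^3 + 3q^4 - 3q^5 + 3q^6 - 3q^7 + 2q^8 - q^9  [12 crossings, <D> = -A^-18 + 2A^-14 - 3A^-10 + 3A^-6 - 3A^-2 + 3A^2 - A^6 + A^10, w = +6]
V(D2) = -q^-6 + q^-5 - q^-4 + 2q^-3 - q^-2 + q^-1  (w -4, c 14, <D> = A^-8 - A^-4 + 2 - A^4 + A^8 - A^12)
V(D3) = -q^-3 + q^-2 - q^-1 + 3 - q + q^2 - q^3  (w -2, c 12, <D> = -A^-18 + A^-14 - A^-10 + 3A^-6 - A^-2 + A^2 - A^6)
insight: V(q) takes 3 values over 3 diagrams, fixing the grouping


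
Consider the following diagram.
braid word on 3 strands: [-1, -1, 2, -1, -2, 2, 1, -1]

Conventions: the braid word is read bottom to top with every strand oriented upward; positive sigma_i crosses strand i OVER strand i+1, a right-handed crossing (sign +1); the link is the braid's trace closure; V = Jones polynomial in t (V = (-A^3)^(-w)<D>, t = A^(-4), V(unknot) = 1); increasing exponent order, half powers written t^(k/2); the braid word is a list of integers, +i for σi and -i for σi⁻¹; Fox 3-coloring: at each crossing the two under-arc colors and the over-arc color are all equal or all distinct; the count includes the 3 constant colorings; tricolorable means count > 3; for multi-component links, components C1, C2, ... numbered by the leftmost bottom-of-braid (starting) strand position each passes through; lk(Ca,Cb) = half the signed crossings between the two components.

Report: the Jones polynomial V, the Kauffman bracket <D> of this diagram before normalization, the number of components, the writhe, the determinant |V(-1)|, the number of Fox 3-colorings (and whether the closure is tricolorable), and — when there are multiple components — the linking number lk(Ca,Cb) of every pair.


V(t) = -t^-4 + t^-3 + t^-1
bracket: A^-2 + A^6 - A^10, w = -2
1 component, writhe -2, over 8 crossings
det 3, colorings 9 of 3^8 — tricolorable
observation: w = -2 shifts under R1 moves; the (-A^3)^(2) factor cancels that in V


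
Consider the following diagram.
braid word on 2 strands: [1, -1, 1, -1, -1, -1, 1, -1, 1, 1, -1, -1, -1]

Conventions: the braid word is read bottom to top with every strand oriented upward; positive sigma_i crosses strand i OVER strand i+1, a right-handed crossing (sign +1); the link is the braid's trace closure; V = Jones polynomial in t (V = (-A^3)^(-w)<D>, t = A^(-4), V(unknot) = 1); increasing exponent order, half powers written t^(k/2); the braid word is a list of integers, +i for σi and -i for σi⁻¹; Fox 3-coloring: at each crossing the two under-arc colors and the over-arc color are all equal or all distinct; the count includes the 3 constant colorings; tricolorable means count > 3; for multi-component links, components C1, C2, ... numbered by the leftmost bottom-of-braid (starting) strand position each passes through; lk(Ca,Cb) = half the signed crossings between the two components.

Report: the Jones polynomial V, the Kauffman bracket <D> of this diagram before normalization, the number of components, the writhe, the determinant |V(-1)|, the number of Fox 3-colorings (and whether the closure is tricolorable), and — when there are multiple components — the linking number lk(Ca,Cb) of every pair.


V = -t^-4 + t^-3 + t^-1
<D> = -A^-5 - A^3 + A^7 (w = -3)
1 component over 13 crossings, w = -3
9 Fox colorings among 3^13, |V(-1)| = 3: tricolorable
why: w = -3 (over 13 crossings) is diagram-only; (-A^3)^(3) removes it from V


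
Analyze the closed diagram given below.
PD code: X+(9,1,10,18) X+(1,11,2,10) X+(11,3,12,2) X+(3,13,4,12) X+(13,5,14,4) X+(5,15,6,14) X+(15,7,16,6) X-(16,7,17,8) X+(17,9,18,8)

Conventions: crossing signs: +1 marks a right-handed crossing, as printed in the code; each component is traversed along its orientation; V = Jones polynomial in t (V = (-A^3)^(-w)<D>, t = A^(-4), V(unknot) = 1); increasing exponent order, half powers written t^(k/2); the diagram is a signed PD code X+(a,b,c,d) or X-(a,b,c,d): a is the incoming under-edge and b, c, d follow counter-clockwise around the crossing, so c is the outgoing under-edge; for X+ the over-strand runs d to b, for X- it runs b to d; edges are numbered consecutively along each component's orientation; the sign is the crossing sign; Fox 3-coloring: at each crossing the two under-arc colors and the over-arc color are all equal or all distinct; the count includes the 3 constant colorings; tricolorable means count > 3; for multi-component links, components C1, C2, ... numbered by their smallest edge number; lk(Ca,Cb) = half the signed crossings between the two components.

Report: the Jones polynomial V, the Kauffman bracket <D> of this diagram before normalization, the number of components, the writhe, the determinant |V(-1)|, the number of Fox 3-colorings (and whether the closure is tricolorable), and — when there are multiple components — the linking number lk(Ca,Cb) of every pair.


Jones polynomial: V(t) = t^3 + t^5 - t^6 + t^7 - t^8 + t^9 - t^10
<D> = A^-19 - A^-15 + A^-11 - A^-7 + A^-3 - A - A^9; writhe +7
components 1, writhe +7 (9 crossings)
3-colorings: 3 of 3^9, det 7 — not tricolorable
note: det 7 = |V(-1)|; not divisible by 3, so not tricolorable


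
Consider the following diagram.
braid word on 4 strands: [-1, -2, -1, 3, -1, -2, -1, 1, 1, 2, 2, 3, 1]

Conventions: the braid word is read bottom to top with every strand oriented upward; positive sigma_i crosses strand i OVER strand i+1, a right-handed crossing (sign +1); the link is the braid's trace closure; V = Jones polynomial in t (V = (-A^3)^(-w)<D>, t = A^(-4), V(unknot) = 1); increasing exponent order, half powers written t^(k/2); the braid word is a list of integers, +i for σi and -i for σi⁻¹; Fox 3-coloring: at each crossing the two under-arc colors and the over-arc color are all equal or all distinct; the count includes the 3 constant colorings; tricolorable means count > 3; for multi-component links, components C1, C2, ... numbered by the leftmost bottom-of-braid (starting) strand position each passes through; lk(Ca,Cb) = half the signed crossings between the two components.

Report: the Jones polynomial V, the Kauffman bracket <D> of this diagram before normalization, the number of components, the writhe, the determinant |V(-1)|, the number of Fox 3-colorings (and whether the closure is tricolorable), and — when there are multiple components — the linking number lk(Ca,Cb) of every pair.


V(t) = t^-2 - t^-1 + 2 - 2t + t^2 - t^3 + t^4
bracket: -A^-13 + A^-9 - A^-5 + 2A^-1 - 2A^3 + A^7 - A^11, w = +1
1 component, writhe +1, over 13 crossings
det 9, colorings 9 of 3^13 — tricolorable
observation: V spans 6 powers of t: at least 6 crossings in any diagram


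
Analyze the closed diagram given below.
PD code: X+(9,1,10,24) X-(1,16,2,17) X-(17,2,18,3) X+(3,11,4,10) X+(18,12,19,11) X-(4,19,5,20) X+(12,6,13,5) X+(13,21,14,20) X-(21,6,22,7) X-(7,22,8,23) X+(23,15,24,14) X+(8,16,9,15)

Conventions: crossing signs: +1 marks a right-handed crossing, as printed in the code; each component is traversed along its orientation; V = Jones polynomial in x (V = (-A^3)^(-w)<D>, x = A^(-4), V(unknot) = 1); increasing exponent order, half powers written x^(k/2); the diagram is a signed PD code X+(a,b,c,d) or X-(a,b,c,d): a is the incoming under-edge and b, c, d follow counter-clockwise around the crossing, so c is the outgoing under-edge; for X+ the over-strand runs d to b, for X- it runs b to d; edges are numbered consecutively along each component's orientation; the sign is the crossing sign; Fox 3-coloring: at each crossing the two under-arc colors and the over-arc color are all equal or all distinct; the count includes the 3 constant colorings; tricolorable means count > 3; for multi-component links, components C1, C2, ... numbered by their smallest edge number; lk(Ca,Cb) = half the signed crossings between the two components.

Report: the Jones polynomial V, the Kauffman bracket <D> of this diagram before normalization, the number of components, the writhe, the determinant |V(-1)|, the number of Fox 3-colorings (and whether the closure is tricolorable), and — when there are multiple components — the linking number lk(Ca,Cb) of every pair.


V = -x^-1 + 2 - x + 2x^2 - x^3 + x^4 - x^5
<D> = -A^-14 + A^-10 - A^-6 + 2A^-2 - A^2 + 2A^6 - A^10 (w = +2)
1 component over 12 crossings, w = +2
9 Fox colorings among 3^12, |V(-1)| = 9: tricolorable
why: the span of V is 6, forcing >= 6 crossings in any diagram


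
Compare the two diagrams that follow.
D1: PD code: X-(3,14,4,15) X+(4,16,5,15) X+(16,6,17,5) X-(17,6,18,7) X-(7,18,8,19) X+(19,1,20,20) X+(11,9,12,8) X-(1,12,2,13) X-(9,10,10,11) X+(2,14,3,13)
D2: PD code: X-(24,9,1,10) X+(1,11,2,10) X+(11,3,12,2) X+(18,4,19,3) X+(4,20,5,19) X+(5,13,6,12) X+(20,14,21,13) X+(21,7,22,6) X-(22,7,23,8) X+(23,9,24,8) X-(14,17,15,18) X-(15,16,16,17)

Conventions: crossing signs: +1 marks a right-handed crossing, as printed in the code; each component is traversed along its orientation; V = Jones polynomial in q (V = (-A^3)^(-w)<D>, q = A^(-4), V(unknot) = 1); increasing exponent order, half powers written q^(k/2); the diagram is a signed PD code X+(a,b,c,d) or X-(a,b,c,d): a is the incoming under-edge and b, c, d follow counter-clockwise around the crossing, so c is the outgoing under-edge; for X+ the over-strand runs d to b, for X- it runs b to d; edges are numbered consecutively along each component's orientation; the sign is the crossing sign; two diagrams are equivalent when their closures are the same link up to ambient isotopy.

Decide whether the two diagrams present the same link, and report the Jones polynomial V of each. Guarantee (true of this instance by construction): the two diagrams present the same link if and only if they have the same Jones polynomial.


equivalent: no
V(D1) = 1  (w 0, c 10, <D> = 1)
D2 (bracket -A^-16 + A^-12 - A^-8 + A^-4 + A^4; 12 crossings at w = +4): V = q^2 + q^4 - q^5 + q^6 - q^7
why: 2 values of V(q) split the 2 diagrams


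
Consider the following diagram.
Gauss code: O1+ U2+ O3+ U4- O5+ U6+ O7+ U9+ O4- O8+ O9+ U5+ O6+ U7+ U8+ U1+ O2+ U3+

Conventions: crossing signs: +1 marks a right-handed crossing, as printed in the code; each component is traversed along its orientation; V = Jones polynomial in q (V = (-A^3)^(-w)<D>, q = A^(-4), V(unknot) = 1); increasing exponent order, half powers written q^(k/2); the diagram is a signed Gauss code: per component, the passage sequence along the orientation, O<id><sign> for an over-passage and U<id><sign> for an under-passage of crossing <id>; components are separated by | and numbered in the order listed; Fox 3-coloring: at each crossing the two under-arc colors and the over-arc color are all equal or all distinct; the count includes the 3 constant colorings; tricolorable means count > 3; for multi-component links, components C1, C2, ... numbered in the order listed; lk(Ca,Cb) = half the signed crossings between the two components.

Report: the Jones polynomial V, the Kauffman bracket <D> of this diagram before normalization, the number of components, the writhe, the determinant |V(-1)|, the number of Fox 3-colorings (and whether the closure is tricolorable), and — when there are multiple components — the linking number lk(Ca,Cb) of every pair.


Jones polynomial: V(q) = q^2 + 2q^4 - 2q^5 + q^6 - 2q^7 + q^8
<D> = -A^-11 + 2A^-7 - A^-3 + 2A - 2A^5 - A^13; writhe +7
components 1, writhe +7 (9 crossings)
3-colorings: 27 of 3^9, det 9 — tricolorable
note: |V(-1)| = 9: so tricolorable, since 3 divides 9


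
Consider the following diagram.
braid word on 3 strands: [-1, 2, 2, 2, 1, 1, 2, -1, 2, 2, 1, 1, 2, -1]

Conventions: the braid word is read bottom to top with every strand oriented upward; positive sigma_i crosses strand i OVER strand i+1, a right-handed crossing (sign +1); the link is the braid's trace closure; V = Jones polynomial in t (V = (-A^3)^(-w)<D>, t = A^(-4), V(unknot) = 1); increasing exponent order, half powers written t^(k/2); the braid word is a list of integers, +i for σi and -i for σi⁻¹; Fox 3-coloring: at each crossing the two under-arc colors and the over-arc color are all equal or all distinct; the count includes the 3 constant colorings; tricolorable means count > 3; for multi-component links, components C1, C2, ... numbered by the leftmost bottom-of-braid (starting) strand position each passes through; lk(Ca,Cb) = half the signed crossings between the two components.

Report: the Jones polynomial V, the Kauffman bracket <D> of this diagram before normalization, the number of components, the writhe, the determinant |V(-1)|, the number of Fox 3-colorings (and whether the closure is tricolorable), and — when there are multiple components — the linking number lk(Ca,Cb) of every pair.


V = 2t^4 - 3t^5 + 6t^6 - 7t^7 + 7t^8 - 7t^9 + 6t^10 - 4t^11 + 2t^12 - t^13
<D> = -A^-28 + 2A^-24 - 4A^-20 + 6A^-16 - 7A^-12 + 7A^-8 - 7A^-4 + 6 - 3A^4 + 2A^8 (w = +8)
1 component over 14 crossings, w = +8
9 Fox colorings among 3^14, |V(-1)| = 45: tricolorable
why: the span of V is 9, forcing >= 9 crossings in any diagram


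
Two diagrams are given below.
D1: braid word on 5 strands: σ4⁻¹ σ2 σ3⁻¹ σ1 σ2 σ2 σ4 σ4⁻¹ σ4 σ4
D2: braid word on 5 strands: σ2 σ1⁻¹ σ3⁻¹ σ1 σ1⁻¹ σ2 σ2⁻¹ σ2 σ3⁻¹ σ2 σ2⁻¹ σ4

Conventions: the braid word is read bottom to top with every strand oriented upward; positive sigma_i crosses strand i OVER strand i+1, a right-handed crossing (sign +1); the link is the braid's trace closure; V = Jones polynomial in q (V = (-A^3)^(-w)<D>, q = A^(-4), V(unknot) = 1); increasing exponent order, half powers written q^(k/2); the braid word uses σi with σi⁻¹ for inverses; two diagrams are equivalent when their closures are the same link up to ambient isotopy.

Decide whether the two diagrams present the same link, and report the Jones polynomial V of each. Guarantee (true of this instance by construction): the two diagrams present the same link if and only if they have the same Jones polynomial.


equivalent: no
V(D1) = q + q^3 - q^4  (w +4, c 10, <D> = -A^-4 + 1 + A^8)
D2 (bracket A^-8 - A^-4 + 1 - A^4 + A^8; 12 crossings at w = 0): V = q^-2 - q^-1 + 1 - q + q^2
why: 2 classes among 2 diagrams; unequal V(q) rules out equality


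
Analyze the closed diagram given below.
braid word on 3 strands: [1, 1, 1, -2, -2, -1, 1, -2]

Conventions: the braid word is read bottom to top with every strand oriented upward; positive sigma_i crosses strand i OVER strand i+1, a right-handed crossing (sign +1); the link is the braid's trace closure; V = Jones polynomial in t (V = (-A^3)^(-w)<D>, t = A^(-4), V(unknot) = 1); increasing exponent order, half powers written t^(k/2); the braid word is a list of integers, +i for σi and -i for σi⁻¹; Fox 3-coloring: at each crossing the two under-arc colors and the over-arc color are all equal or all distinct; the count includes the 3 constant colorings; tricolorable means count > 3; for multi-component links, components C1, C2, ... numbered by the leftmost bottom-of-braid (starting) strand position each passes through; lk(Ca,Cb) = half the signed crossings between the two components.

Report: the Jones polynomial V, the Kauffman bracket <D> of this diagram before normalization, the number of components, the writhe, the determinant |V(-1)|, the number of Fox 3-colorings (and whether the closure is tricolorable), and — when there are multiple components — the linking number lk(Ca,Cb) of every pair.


V = -t^-3 + t^-2 - t^-1 + 3 - t + t^2 - t^3
<D> = -A^-12 + A^-8 - A^-4 + 3 - A^4 + A^8 - A^12 (w = 0)
1 component over 8 crossings, w = 0
27 Fox colorings among 3^8, |V(-1)| = 9: tricolorable
why: det 9 = |V(-1)|; divisible by 3, so tricolorable


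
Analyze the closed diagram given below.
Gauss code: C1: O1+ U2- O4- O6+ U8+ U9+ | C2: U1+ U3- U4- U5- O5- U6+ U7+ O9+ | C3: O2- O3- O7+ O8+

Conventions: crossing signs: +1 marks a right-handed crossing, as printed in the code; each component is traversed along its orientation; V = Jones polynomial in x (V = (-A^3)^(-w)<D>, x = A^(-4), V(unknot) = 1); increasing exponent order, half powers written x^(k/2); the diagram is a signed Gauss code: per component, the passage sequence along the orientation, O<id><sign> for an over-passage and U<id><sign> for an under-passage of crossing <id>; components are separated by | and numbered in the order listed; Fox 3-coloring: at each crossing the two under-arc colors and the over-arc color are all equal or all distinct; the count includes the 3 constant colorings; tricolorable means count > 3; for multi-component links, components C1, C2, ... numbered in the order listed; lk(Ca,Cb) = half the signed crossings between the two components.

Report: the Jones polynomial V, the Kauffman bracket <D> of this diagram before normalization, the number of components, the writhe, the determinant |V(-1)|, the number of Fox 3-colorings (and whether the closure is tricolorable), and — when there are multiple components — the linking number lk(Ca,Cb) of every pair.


Jones polynomial: V(x) = 1 + x + x^2 + x^3
<D> = -A^-9 - A^-5 - A^-1 - A^3; writhe +1
components 3, writhe +1 (9 crossings)
linking number lk(C1,C2) = +1
lk(C1,C3): 0
lk(C2,C3) = 0
3-colorings: 9 of 3^10, det 0 — tricolorable
note: the span of V is 3, within the link bound 9 + 3 - 1


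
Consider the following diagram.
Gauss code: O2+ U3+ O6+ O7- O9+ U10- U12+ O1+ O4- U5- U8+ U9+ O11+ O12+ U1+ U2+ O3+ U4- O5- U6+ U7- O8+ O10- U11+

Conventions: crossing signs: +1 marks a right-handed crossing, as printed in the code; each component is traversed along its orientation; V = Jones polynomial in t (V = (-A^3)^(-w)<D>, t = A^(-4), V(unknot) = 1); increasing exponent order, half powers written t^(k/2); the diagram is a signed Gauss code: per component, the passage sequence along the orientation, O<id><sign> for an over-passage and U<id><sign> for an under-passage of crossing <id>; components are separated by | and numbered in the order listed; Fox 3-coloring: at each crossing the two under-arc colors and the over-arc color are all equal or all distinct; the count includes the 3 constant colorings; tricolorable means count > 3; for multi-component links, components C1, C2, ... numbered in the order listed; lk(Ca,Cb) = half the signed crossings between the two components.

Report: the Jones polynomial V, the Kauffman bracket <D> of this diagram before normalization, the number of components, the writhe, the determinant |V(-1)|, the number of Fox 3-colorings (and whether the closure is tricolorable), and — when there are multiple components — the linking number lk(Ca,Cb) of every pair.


Jones polynomial: V(t) = 2t - 2t^2 + 3t^3 - 3t^4 + 2t^5 - 2t^6 + t^7
<D> = A^-16 - 2A^-12 + 2A^-8 - 3A^-4 + 3 - 2A^4 + 2A^8; writhe +4
components 1, writhe +4 (12 crossings)
3-colorings: 9 of 3^12, det 15 — tricolorable
note: w = +4 shifts under R1 moves; the (-A^3)^(-4) factor cancels that in V


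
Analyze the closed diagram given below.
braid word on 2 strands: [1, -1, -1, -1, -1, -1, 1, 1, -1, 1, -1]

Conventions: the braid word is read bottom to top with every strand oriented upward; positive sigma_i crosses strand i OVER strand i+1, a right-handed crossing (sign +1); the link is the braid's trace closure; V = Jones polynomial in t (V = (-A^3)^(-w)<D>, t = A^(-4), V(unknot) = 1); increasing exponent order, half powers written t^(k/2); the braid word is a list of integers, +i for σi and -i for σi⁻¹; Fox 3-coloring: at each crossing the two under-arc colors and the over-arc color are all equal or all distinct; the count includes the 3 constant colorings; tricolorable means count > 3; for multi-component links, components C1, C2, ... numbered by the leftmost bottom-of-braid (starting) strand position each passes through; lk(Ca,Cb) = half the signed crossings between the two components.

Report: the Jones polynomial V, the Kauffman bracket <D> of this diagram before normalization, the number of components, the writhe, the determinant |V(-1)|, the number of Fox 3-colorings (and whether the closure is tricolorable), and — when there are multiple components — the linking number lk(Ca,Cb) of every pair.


V = -t^-4 + t^-3 + t^-1
<D> = -A^-5 - A^3 + A^7 (w = -3)
1 component over 11 crossings, w = -3
9 Fox colorings among 3^11, |V(-1)| = 3: tricolorable
why: a (2,3) torus form — a single generator 3 times


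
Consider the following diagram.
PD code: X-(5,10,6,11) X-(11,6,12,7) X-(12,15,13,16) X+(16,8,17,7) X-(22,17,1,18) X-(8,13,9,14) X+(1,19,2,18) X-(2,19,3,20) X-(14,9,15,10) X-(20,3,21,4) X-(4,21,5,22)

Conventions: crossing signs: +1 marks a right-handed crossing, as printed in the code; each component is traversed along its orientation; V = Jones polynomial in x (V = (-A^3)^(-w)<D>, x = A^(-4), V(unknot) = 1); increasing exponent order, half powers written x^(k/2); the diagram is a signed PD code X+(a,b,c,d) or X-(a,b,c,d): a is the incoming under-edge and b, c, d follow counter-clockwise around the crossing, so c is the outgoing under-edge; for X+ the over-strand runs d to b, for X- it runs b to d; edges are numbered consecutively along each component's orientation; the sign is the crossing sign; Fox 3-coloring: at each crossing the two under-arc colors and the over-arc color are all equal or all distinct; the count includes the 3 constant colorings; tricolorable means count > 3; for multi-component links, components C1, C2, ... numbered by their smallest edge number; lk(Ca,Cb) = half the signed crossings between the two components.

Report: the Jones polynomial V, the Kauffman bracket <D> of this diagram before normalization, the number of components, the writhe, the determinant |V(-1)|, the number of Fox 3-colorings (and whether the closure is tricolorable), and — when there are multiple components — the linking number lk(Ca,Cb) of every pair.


V(x) = x^-10 - 2x^-9 + 2x^-8 - 4x^-7 + 4x^-6 - 3x^-5 + 3x^-4 - x^-3 + x^-2
bracket: -A^-13 + A^-9 - 3A^-5 + 3A^-1 - 4A^3 + 4A^7 - 2A^11 + 2A^15 - A^19, w = -7
1 component, writhe -7, over 11 crossings
det 21, colorings 9 of 3^11 — tricolorable
observation: V spans 8 powers of x: at least 8 crossings in any diagram


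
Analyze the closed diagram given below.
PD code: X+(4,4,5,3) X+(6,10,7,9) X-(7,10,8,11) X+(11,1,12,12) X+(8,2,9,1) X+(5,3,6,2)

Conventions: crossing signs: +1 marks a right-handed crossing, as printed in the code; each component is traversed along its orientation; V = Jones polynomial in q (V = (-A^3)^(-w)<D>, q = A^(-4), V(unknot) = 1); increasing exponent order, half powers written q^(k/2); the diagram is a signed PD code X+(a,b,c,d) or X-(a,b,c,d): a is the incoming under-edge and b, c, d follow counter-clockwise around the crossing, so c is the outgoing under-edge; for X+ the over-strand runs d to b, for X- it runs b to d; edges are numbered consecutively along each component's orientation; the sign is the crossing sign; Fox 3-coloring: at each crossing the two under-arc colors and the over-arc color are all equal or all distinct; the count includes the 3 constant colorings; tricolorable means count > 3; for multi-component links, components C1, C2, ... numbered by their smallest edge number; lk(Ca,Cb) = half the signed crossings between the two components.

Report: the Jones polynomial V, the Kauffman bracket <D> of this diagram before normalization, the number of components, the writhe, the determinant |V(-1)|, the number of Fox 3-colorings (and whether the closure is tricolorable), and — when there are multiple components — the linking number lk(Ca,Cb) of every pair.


V = 1
<D> = A^12 (w = +4)
1 component over 6 crossings, w = +4
3 Fox colorings among 3^6, |V(-1)| = 1: not tricolorable
why: det 1 = |V(-1)|; not divisible by 3, so not tricolorable


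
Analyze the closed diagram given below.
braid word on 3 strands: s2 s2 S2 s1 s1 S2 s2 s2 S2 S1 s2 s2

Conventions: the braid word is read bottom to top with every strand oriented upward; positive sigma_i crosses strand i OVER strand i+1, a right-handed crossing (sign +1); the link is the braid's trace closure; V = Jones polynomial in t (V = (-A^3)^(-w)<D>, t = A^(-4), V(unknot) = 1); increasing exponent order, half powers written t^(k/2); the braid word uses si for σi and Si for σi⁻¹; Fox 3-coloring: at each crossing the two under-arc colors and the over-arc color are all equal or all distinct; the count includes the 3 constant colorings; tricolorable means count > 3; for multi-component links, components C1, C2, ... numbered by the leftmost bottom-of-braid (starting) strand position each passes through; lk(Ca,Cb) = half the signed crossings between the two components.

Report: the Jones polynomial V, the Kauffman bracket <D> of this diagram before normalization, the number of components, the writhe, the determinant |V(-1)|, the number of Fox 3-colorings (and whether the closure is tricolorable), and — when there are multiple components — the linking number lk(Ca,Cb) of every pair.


V(t) = t + t^3 - t^4
bracket: -A^-4 + 1 + A^8, w = +4
1 component, writhe +4, over 12 crossings
det 3, colorings 9 of 3^12 — tricolorable
observation: w = +4 (over 12 crossings) is diagram-only; (-A^3)^(-4) removes it from V


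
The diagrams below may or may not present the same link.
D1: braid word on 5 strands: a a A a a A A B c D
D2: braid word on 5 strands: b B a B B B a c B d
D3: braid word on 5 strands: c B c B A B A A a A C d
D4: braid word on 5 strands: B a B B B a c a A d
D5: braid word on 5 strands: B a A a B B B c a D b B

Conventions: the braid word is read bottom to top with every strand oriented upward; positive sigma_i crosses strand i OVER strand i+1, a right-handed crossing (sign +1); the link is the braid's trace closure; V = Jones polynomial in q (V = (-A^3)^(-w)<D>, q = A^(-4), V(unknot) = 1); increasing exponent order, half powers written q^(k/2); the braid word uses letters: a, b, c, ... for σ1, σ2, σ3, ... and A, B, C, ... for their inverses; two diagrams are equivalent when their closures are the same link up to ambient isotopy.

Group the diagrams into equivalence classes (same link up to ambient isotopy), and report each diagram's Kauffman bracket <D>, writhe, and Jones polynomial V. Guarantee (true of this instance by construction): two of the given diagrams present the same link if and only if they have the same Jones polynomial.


grouping into links: {D1} | {D2, D4, D5} | {D3}
V(D1) = 1  (w 0, c 10, <D> = 1)
V(D2) = q^-5 - 2q^-4 + 2q^-3 - 2q^-2 + 2q^-1 - 1 + q  (w 0, c 10, <D> = A^-4 - 1 + 2A^4 - 2A^8 + 2A^12 - 2A^16 + A^20)
D3 (bracket A^-4 + A^4 - A^8 + A^12 - A^16; 12 crossings at w = -4): V = -q^-7 + q^-6 - q^-5 + q^-4 + q^-2
V(D4) = q^-5 - 2q^-4 + 2q^-3 - 2q^-2 + 2q^-1 - 1 + q  [10 crossings, <D> = A^-4 - 1 + 2A^4 - 2A^8 + 2A^12 - 2A^16 + A^20, w = 0]
D5 (bracket A^-10 - A^-6 + 2A^-2 - 2A^2 + 2A^6 - 2A^10 + A^14; 12 crossings at w = -2): V = q^-5 - 2q^-4 + 2q^-3 - 2q^-2 + 2q^-1 - 1 + q
why: V(q) takes 3 values over 5 diagrams, fixing the grouping


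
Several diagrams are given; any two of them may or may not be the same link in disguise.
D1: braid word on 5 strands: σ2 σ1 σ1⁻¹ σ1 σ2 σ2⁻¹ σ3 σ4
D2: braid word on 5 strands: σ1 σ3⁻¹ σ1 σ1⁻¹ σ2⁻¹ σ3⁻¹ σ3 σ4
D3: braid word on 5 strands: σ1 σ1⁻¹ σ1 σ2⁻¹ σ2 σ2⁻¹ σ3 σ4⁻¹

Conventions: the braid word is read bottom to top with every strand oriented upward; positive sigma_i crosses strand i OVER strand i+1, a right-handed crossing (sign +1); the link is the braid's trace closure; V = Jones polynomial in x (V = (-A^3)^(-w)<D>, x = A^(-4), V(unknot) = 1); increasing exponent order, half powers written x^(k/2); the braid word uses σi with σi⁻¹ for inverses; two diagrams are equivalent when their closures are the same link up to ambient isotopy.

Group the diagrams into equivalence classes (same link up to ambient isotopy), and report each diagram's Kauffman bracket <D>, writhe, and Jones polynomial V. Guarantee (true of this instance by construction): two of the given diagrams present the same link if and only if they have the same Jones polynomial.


classes: {D1, D2, D3}
V(D1) = 1  [8 crossings, <D> = A^12, w = +4]
V(D2) = 1  (w 0, c 8, <D> = 1)
V(D3) = 1  (w 0, c 8, <D> = 1)
insight: all 3 diagrams share one V(x), hence one class


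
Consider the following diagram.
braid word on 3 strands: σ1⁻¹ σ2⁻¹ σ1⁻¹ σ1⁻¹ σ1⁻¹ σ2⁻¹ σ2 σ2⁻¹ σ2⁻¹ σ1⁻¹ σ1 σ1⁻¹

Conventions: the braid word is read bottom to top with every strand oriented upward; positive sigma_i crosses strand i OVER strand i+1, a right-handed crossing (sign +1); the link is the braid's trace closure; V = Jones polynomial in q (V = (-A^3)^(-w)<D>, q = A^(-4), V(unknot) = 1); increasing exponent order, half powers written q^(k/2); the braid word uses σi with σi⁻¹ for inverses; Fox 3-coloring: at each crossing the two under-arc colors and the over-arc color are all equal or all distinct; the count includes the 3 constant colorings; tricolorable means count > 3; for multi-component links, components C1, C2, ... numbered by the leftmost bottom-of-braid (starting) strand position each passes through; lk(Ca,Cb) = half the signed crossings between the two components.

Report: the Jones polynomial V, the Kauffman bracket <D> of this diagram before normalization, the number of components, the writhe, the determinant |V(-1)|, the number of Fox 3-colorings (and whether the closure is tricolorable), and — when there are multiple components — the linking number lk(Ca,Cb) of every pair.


V(q) = -q^-8 + q^-5 + q^-3
bracket: A^-12 + A^-4 - A^8, w = -8
1 component, writhe -8, over 12 crossings
det 3, colorings 9 of 3^12 — tricolorable
observation: |V(-1)| = 3: so tricolorable, since 3 divides 3


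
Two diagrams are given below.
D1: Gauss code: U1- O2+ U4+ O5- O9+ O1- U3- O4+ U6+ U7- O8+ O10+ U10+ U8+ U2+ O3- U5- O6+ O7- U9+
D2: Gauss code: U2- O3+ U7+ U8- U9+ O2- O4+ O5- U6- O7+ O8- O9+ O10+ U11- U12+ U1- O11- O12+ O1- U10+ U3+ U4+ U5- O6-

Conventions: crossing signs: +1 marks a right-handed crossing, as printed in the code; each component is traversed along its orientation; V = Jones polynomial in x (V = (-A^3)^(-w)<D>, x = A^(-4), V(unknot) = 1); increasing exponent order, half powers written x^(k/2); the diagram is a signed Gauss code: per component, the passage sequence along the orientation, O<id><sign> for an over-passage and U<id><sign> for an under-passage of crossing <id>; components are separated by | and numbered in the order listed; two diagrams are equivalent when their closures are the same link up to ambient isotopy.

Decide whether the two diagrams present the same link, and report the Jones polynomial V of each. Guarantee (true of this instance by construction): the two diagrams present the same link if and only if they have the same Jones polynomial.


equivalent: yes
D1 (bracket A^-2 - A^2 + A^6 - A^10 + A^14; 10 crossings at w = +2): V = x^-2 - x^-1 + 1 - x + x^2
V(D2) = x^-2 - x^-1 + 1 - x + x^2  (w 0, c 12, <D> = A^-8 - A^-4 + 1 - A^4 + A^8)
key observation: Reidemeister moves carry D1 (10 crossings) to D2 (12)


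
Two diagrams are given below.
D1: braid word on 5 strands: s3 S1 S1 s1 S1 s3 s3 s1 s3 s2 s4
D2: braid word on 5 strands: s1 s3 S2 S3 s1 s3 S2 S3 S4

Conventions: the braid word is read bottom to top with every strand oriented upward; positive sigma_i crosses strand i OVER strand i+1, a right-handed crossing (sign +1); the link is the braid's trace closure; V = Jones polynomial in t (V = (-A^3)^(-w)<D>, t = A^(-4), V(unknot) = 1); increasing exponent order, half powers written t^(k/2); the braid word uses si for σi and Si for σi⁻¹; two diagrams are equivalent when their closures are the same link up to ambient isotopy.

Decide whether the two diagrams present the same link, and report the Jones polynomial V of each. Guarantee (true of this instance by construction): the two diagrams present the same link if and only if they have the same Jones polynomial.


same link: no
V(D1) = -t^(3/2) - t^(7/2) + t^(9/2) - t^(11/2)  [11 crossings, <D> = A^-7 - A^-3 + A + A^9, w = +5]
V(D2) = -t^(-5/2) - t^(5/2)  [9 crossings, <D> = A^-13 + A^7, w = -1]
insight: V(t) takes 2 values over 2 diagrams, fixing the grouping


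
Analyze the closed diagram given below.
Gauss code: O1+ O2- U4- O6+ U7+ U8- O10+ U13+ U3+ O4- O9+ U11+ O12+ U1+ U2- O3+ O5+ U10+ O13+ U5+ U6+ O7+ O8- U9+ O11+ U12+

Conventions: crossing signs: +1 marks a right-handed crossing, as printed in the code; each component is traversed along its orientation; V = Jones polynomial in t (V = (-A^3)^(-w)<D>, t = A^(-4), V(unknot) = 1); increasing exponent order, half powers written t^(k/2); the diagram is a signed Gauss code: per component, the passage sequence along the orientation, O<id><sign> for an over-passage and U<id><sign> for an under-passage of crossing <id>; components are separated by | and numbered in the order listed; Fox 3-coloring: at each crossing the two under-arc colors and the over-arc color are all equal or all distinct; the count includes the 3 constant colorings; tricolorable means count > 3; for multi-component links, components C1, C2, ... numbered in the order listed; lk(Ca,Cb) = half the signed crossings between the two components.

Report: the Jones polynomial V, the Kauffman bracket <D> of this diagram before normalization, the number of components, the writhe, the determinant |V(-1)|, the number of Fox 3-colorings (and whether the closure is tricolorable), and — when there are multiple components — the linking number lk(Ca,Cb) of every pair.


Jones polynomial: V(t) = t^2 - t^3 + 3t^4 - 3t^5 + 3t^6 - 3t^7 + 2t^8 - t^9
<D> = A^-15 - 2A^-11 + 3A^-7 - 3A^-3 + 3A - 3A^5 + A^9 - A^13; writhe +7
components 1, writhe +7 (13 crossings)
3-colorings: 3 of 3^13, det 17 — not tricolorable
note: det 17 = |V(-1)|; not divisible by 3, so not tricolorable


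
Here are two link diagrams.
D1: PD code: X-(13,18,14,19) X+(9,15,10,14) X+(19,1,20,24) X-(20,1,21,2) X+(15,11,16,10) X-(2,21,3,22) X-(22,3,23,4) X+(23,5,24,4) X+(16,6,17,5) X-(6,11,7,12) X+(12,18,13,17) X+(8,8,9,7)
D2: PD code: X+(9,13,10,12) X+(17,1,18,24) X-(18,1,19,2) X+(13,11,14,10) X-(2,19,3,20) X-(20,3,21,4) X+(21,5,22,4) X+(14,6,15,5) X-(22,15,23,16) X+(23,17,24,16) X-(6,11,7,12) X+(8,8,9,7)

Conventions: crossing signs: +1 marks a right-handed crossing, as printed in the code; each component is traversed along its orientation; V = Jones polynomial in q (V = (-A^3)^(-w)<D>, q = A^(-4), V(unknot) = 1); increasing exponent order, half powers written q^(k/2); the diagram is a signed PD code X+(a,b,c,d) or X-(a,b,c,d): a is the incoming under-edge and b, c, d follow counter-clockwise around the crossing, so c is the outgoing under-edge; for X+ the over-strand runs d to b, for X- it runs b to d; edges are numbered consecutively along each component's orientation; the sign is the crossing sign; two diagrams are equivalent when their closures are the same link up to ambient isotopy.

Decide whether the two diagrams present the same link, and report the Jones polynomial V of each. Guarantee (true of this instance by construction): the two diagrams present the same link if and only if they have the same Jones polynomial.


equivalent: yes
D1 (bracket A^6; 12 crossings at w = +2): V = 1
V(D2) = 1  [12 crossings, <D> = A^6, w = +2]
observation: one V(q) for all 2 diagrams — one class (guaranteed)


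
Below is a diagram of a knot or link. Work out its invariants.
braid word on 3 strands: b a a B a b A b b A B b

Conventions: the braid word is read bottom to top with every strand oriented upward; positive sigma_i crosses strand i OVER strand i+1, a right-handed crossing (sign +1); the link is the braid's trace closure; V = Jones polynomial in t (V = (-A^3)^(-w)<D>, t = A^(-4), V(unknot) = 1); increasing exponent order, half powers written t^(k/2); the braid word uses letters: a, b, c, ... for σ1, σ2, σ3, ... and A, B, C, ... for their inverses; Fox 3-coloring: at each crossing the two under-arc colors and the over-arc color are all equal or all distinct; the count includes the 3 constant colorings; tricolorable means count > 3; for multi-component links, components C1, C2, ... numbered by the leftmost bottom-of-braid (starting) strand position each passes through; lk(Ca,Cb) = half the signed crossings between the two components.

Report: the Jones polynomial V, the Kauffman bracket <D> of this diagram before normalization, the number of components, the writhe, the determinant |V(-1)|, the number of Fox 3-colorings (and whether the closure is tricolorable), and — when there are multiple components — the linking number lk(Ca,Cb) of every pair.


V = -1 + 3t - 4t^2 + 6t^3 - 5t^4 + 5t^5 - 4t^6 + 2t^7 - t^8
<D> = -A^-20 + 2A^-16 - 4A^-12 + 5A^-8 - 5A^-4 + 6 - 4A^4 + 3A^8 - A^12 (w = +4)
1 component over 12 crossings, w = +4
3 Fox colorings among 3^12, |V(-1)| = 31: not tricolorable
why: the span of V is 8, forcing >= 8 crossings in any diagram


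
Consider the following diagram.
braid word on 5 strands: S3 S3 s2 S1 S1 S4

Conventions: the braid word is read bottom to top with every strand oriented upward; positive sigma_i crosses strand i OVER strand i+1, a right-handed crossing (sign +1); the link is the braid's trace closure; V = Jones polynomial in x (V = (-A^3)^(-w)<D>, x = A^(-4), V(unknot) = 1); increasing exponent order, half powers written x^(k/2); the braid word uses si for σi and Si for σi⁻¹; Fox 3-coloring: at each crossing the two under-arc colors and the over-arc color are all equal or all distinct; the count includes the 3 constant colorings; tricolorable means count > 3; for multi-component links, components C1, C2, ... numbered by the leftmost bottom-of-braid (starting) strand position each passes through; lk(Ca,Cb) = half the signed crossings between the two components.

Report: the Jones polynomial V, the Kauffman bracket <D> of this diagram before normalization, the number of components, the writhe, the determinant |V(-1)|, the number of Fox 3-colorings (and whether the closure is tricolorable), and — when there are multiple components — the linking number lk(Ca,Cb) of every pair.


V = x^-5 + 2x^-3 + x^-1
<D> = A^-8 + 2 + A^8 (w = -4)
3 components over 6 crossings, w = -4
lk(C1,C2): -1
lk(C1,C3) = 0
linking number lk(C2,C3) = -1
3 Fox colorings among 3^6, |V(-1)| = 4: not tricolorable
why: det 4 = |V(-1)|; not divisible by 3, so not tricolorable
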